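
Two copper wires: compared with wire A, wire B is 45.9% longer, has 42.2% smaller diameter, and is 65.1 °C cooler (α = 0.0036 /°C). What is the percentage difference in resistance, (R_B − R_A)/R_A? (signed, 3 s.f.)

R ∝ ρL/d² with ρ ∝ (1+αΔT), so R_B/R_A = (1 + 45.9/100) × (1 − 42.2/100)⁻² × (1 − 0.0036×65.1)
= 1.459 × 2.993 × 0.7656 = 3.344
(R_B − R_A)/R_A = 3.344 − 1 = 234%

234%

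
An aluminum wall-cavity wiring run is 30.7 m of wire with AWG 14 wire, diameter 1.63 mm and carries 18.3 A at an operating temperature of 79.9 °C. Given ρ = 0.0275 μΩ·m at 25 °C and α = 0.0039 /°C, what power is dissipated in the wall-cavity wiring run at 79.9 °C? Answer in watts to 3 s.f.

ρ = 0.0275 μΩ·m = 2.75×10^-8 Ω·m
A = π(1.63/2 mm)² = π(8.1500e-04 m)² = 2.087e-06 m²
R₍25₎ = ρL/A = (2.75×10^-8)(30.7)/(2.087e-06) = 0.4046 Ω
R₍79.9₎ = R₍25₎(1 + αΔT) = 0.4046 × (1 + 0.0039×54.9) = 0.4912 Ω
P = I²R = (18.3)² × 0.4912 = 165 W

165 W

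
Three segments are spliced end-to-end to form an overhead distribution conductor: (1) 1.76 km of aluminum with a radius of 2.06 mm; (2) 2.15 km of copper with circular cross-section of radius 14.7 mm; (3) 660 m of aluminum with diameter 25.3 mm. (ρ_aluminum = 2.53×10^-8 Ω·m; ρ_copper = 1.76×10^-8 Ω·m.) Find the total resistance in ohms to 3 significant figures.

3.43 Ω

Seg 1: A = πr² = π(2.0600e-03 m)² = 1.333e-05 m²
R_1 = (2.53×10^-8)(1760)/(1.333e-05) = 3.34 Ω
Seg 2: A = πr² = π(1.4700e-02 m)² = 6.789e-04 m²
R_2 = (1.76×10^-8)(2150)/(6.789e-04) = 0.05574 Ω
Seg 3: A = π(d/2)² = π(1.2650e-02 m)² = 5.027e-04 m²
R_3 = (2.53×10^-8)(660)/(5.027e-04) = 0.03321 Ω
R_total = R_1 + R_2 + R_3 = 3.43 Ω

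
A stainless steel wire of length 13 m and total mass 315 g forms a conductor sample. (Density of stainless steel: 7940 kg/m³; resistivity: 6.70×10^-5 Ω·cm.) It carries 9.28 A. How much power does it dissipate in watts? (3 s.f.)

246 W

ρ = 6.70×10^-5 Ω·cm = 6.70×10^-7 Ω·m
A = m/(density·L) = 0.315/(7940×13) = 3.0517e-06 m²
R = ρL/A = (6.70×10^-7)(13)/(3.0517e-06) = 2.854 Ω
P = I²R = (9.28)² × 2.854 = 246 W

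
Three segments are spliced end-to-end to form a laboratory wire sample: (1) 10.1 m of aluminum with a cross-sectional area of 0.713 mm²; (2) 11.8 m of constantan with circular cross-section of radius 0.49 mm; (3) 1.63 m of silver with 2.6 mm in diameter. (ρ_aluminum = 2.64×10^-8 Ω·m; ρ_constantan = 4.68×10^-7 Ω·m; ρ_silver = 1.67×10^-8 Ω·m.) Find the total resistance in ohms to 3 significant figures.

7.70 Ω

Seg 1: A = 0.713 mm² = 7.130e-07 m²
R_1 = (2.64×10^-8)(10.1)/(7.130e-07) = 0.374 Ω
Seg 2: A = πr² = π(4.9000e-04 m)² = 7.543e-07 m²
R_2 = (4.68×10^-7)(11.8)/(7.543e-07) = 7.321 Ω
Seg 3: A = π(d/2)² = π(1.3000e-03 m)² = 5.309e-06 m²
R_3 = (1.67×10^-8)(1.63)/(5.309e-06) = 0.005127 Ω
R_total = R_1 + R_2 + R_3 = 7.70 Ω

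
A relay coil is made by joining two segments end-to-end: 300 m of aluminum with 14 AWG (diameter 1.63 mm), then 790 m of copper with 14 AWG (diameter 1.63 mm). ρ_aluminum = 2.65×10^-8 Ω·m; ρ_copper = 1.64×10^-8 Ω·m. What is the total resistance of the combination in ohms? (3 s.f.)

10.0 Ω

Segment 1: A = π(1.63/2 mm)² = π(8.1500e-04 m)² = 2.087e-06 m²
R₁ = ρL/A = (2.65×10^-8)(300)/(2.087e-06) = 3.81 Ω
R₂ = (1.64×10^-8)(790)/(2.087e-06) = 6.209 Ω
R = R₁ + R₂ = 10.0 Ω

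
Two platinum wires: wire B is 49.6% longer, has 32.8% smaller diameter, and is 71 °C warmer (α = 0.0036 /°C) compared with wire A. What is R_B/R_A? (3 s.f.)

R ∝ ρL/d² with ρ ∝ (1+αΔT), so R_B/R_A = (1 + 49.6/100) × (1 − 32.8/100)⁻² × (1 + 0.0036×71)
= 1.496 × 2.214 × 1.256 = 4.16

4.16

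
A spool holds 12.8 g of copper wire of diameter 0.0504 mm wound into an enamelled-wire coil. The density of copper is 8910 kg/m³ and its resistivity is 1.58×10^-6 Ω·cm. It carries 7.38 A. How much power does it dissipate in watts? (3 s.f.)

ρ = 1.58×10^-6 Ω·cm = 1.58×10^-8 Ω·m
A = π(d/2)² = π(2.5200e-05 m)² = 1.9950e-09 m²
L = m/(density·A) = 0.0128/(8910×1.9950e-09) = 720.1 m
R = ρL/A = (1.58×10^-8)(720.1)/(1.9950e-09) = 5703 Ω
P = I²R = (7.38)² × 5703 = 3.11×10^5 W

3.11×10^5 W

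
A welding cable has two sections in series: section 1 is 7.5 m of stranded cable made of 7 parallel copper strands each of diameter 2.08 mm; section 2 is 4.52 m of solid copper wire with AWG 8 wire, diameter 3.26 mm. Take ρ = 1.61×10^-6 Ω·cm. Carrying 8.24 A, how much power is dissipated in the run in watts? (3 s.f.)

ρ = 1.61×10^-6 Ω·cm = 1.61×10^-8 Ω·m
Section 1: A_strand = π(1.0400e-03)² = 3.398e-06 m²; R₁ = ρL/(N·A_s) = (1.61×10^-8)(7.5)/(7×3.398e-06) = 0.005077 Ω
Section 2: A = π(3.26/2 mm)² = π(1.6300e-03 m)² = 8.347e-06 m²
R₂ = (1.61×10^-8)(4.52)/(8.347e-06) = 0.008718 Ω
R = R₁ + R₂ = 0.0138 Ω
P = I²R = (8.24)² × 0.0138 = 0.937 W

0.937 W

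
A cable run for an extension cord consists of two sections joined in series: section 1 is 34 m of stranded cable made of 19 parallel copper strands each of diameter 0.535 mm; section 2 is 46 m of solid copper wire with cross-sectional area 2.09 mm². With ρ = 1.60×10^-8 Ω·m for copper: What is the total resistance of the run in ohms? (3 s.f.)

Section 1: A_strand = π(2.6750e-04)² = 2.248e-07 m²; R₁ = ρL/(N·A_s) = (1.60×10^-8)(34)/(19×2.248e-07) = 0.1274 Ω
Section 2: A = 2.09 mm² = 2.090e-06 m²
R₂ = (1.60×10^-8)(46)/(2.090e-06) = 0.3522 Ω
R = R₁ + R₂ = 0.480 Ω

0.480 Ω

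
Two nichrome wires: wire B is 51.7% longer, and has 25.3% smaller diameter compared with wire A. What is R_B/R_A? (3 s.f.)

2.72

R ∝ L/d², so R_B/R_A = (1 + 51.7/100) × (1 − 25.3/100)⁻²
= 1.517 × 1.792 = 2.72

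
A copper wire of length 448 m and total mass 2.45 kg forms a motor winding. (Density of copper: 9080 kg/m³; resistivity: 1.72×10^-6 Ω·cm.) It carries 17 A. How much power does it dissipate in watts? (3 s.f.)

3700 W

ρ = 1.72×10^-6 Ω·cm = 1.72×10^-8 Ω·m
A = m/(density·L) = 2.45/(9080×448) = 6.0229e-07 m²
R = ρL/A = (1.72×10^-8)(448)/(6.0229e-07) = 12.79 Ω
P = I²R = (17)² × 12.79 = 3700 W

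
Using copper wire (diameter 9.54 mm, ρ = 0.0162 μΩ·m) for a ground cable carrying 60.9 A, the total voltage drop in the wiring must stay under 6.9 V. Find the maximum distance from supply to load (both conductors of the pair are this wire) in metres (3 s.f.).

250 m

ρ = 0.0162 μΩ·m = 1.62×10^-8 Ω·m
A = π(d/2)² = π(4.7700e-03 m)² = 7.148e-05 m²
L_max = V_max·A/(2·ρI) = (6.9)(7.148e-05)/(2×1.62×10^-8×60.9) = 250 m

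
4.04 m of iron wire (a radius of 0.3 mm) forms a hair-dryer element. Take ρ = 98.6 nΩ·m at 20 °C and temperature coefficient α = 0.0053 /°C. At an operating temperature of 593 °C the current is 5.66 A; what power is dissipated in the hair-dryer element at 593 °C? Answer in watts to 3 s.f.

ρ = 98.6 nΩ·m = 9.86×10^-8 Ω·m
A = πr² = π(3.0000e-04 m)² = 2.827e-07 m²
R₍20₎ = ρL/A = (9.86×10^-8)(4.04)/(2.827e-07) = 1.409 Ω
R₍593₎ = R₍20₎(1 + αΔT) = 1.409 × (1 + 0.0053×573) = 5.687 Ω
P = I²R = (5.66)² × 5.687 = 182 W

182 W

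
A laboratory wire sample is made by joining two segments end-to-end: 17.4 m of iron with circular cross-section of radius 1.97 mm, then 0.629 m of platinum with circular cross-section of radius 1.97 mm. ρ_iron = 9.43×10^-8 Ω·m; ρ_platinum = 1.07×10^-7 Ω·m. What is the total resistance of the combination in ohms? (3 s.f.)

Segment 1: A = πr² = π(1.9700e-03 m)² = 1.219e-05 m²
R₁ = ρL/A = (9.43×10^-8)(17.4)/(1.219e-05) = 0.1346 Ω
R₂ = (1.07×10^-7)(0.629)/(1.219e-05) = 0.00552 Ω
R = R₁ + R₂ = 0.140 Ω

0.140 Ω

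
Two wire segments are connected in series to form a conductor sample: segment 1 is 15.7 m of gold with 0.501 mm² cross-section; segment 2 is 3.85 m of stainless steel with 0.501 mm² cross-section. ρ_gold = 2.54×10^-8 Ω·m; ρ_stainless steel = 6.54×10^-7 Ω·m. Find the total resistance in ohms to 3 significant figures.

5.82 Ω

Segment 1: A = 0.501 mm² = 5.010e-07 m²
R₁ = ρL/A = (2.54×10^-8)(15.7)/(5.010e-07) = 0.796 Ω
R₂ = (6.54×10^-7)(3.85)/(5.010e-07) = 5.026 Ω
R = R₁ + R₂ = 5.82 Ω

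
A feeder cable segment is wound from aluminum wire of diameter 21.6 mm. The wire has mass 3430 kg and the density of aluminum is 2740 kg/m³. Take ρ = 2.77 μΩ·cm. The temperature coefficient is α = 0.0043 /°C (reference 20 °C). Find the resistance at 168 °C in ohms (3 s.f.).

0.423 Ω

ρ = 2.77 μΩ·cm = 2.77×10^-8 Ω·m
A = π(d/2)² = π(1.0800e-02 m)² = 3.6644e-04 m²
L = m/(density·A) = 3430/(2740×3.6644e-04) = 3416 m
R = ρL/A = (2.77×10^-8)(3416)/(3.6644e-04) = 0.2582 Ω
R(168 °C) = 0.2582 × (1 + 0.0043×148) = 0.423 Ω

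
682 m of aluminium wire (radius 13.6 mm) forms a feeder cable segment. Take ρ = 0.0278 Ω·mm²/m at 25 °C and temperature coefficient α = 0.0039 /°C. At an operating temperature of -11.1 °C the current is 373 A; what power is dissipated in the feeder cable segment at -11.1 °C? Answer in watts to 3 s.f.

ρ = 0.0278 Ω·mm²/m = 2.78×10^-8 Ω·m
A = πr² = π(1.3600e-02 m)² = 5.811e-04 m²
R₍25₎ = ρL/A = (2.78×10^-8)(682)/(5.811e-04) = 0.03263 Ω
R₍-11.1₎ = R₍25₎(1 + αΔT) = 0.03263 × (1 + 0.0039×-36.1) = 0.02804 Ω
P = I²R = (373)² × 0.02804 = 3900 W

3900 W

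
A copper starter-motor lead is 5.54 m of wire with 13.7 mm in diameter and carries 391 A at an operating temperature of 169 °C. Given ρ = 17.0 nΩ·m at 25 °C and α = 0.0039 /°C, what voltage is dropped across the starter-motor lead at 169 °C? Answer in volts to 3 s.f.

ρ = 17.0 nΩ·m = 1.70×10^-8 Ω·m
A = π(d/2)² = π(6.8500e-03 m)² = 1.474e-04 m²
R₍25₎ = ρL/A = (1.70×10^-8)(5.54)/(1.474e-04) = 6.389×10^-4 Ω
R₍169₎ = R₍25₎(1 + αΔT) = 6.389×10^-4 × (1 + 0.0039×144) = 9.977×10^-4 Ω
V = IR = 391 × 9.977×10^-4 = 0.390 V

0.390 V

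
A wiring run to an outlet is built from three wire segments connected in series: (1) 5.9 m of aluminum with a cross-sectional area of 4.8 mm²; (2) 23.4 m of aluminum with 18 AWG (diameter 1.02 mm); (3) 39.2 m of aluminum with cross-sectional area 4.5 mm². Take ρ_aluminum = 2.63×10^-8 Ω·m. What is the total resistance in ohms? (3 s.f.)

1.01 Ω

Seg 1: A = 4.8 mm² = 4.800e-06 m²
R_1 = (2.63×10^-8)(5.9)/(4.800e-06) = 0.03233 Ω
Seg 2: A = π(1.02/2 mm)² = π(5.1000e-04 m)² = 8.171e-07 m²
R_2 = (2.63×10^-8)(23.4)/(8.171e-07) = 0.7531 Ω
Seg 3: A = 4.5 mm² = 4.500e-06 m²
R_3 = (2.63×10^-8)(39.2)/(4.500e-06) = 0.2291 Ω
R_total = R_1 + R_2 + R_3 = 1.01 Ω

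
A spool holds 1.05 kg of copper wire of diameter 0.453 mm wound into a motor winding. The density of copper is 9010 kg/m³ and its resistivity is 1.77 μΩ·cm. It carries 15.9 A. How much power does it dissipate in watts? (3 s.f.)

ρ = 1.77 μΩ·cm = 1.77×10^-8 Ω·m
A = π(d/2)² = π(2.2650e-04 m)² = 1.6117e-07 m²
L = m/(density·A) = 1.05/(9010×1.6117e-07) = 723.1 m
R = ρL/A = (1.77×10^-8)(723.1)/(1.6117e-07) = 79.41 Ω
P = I²R = (15.9)² × 79.41 = 20100 W

20100 W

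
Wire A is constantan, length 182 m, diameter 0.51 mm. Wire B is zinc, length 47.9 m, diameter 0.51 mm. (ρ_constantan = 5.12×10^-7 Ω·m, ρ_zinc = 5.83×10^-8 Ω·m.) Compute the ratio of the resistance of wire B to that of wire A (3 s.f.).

0.0300

R ∝ ρL/d², so R_B/R_A = (ρ_B/ρ_A) × (L_B/L_A)
= (5.83×10^-8/5.12×10^-7) × (47.9/182) = 0.0300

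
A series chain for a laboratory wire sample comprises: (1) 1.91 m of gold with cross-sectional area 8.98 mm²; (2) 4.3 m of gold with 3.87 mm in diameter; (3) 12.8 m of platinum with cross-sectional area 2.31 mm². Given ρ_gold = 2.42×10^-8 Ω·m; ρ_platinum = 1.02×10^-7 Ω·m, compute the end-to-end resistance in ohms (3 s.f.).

Seg 1: A = 8.98 mm² = 8.980e-06 m²
R_1 = (2.42×10^-8)(1.91)/(8.980e-06) = 0.005147 Ω
Seg 2: A = π(d/2)² = π(1.9350e-03 m)² = 1.176e-05 m²
R_2 = (2.42×10^-8)(4.3)/(1.176e-05) = 0.008847 Ω
Seg 3: A = 2.31 mm² = 2.310e-06 m²
R_3 = (1.02×10^-7)(12.8)/(2.310e-06) = 0.5652 Ω
R_total = R_1 + R_2 + R_3 = 0.579 Ω

0.579 Ω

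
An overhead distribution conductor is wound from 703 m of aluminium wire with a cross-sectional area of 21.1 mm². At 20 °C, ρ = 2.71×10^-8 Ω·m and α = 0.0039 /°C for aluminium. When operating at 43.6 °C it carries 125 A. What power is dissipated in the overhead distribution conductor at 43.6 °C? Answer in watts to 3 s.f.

15400 W

A = 21.1 mm² = 2.110e-05 m²
R₍20₎ = ρL/A = (2.71×10^-8)(703)/(2.110e-05) = 0.9029 Ω
R₍43.6₎ = R₍20₎(1 + αΔT) = 0.9029 × (1 + 0.0039×23.6) = 0.986 Ω
P = I²R = (125)² × 0.986 = 15400 W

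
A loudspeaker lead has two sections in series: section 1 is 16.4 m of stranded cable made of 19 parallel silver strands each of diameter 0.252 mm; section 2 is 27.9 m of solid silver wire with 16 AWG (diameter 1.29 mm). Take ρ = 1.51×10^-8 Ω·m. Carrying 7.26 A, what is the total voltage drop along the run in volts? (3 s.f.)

4.24 V

Section 1: A_strand = π(1.2600e-04)² = 4.988e-08 m²; R₁ = ρL/(N·A_s) = (1.51×10^-8)(16.4)/(19×4.988e-08) = 0.2613 Ω
Section 2: A = π(1.29/2 mm)² = π(6.4500e-04 m)² = 1.307e-06 m²
R₂ = (1.51×10^-8)(27.9)/(1.307e-06) = 0.3223 Ω
R = R₁ + R₂ = 0.5837 Ω
V = IR = 7.26 × 0.5837 = 4.24 V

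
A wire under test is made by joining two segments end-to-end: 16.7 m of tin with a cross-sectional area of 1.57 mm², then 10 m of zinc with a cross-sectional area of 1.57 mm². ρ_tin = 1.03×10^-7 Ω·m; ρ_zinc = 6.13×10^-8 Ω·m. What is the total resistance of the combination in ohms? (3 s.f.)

Segment 1: A = 1.57 mm² = 1.570e-06 m²
R₁ = ρL/A = (1.03×10^-7)(16.7)/(1.570e-06) = 1.096 Ω
R₂ = (6.13×10^-8)(10)/(1.570e-06) = 0.3904 Ω
R = R₁ + R₂ = 1.49 Ω

1.49 Ω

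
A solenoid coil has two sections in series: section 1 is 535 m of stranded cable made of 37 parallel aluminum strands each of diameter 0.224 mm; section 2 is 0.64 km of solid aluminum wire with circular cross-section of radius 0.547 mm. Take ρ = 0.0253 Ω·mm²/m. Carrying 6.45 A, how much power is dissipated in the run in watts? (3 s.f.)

1100 W

ρ = 0.0253 Ω·mm²/m = 2.53×10^-8 Ω·m
Section 1: A_strand = π(1.1200e-04)² = 3.941e-08 m²; R₁ = ρL/(N·A_s) = (2.53×10^-8)(535)/(37×3.941e-08) = 9.283 Ω
Section 2: A = πr² = π(5.4700e-04 m)² = 9.400e-07 m²
R₂ = (2.53×10^-8)(640)/(9.400e-07) = 17.23 Ω
R = R₁ + R₂ = 26.51 Ω
P = I²R = (6.45)² × 26.51 = 1100 W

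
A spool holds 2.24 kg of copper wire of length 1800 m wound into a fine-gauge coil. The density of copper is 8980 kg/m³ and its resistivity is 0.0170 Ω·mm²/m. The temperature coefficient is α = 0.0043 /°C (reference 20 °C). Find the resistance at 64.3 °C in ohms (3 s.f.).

263 Ω

ρ = 0.0170 Ω·mm²/m = 1.70×10^-8 Ω·m
A = m/(density·L) = 2.24/(8980×1800) = 1.3858e-07 m²
R = ρL/A = (1.70×10^-8)(1800)/(1.3858e-07) = 220.8 Ω
R(64.3 °C) = 220.8 × (1 + 0.0043×44.3) = 263 Ω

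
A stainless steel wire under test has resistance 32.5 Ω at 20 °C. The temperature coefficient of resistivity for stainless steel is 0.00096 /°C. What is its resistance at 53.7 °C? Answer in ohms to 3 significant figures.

ΔT = 53.7 − 20 = 33.7 °C
R = R₀(1 + αΔT) = 32.5 × (1 + 0.00096×33.7) = 32.5 × 1.032 = 33.6 Ω

33.6 Ω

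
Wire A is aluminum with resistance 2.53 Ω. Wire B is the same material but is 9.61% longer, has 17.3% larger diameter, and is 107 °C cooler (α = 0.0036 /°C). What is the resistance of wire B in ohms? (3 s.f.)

1.24 Ω

R ∝ ρL/d² with ρ ∝ (1+αΔT), so R_B/R_A = (1 + 9.61/100) × (1 + 17.3/100)⁻² × (1 − 0.0036×107)
= 1.096 × 0.7268 × 0.6148 = 0.4898
R_B = 0.4898 × 2.53 = 1.24 Ω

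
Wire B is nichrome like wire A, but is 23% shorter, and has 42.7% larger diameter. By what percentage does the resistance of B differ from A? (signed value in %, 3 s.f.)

-62.2%

R ∝ L/d², so R_B/R_A = (1 − 23/100) × (1 + 42.7/100)⁻²
= 0.77 × 0.4911 = 0.3781
(R_B − R_A)/R_A = 0.3781 − 1 = -62.2%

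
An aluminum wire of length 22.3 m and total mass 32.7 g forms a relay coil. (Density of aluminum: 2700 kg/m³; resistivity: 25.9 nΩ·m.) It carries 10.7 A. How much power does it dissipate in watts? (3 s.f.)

ρ = 25.9 nΩ·m = 2.59×10^-8 Ω·m
A = m/(density·L) = 0.0327/(2700×22.3) = 5.4310e-07 m²
R = ρL/A = (2.59×10^-8)(22.3)/(5.4310e-07) = 1.063 Ω
P = I²R = (10.7)² × 1.063 = 122 W

122 W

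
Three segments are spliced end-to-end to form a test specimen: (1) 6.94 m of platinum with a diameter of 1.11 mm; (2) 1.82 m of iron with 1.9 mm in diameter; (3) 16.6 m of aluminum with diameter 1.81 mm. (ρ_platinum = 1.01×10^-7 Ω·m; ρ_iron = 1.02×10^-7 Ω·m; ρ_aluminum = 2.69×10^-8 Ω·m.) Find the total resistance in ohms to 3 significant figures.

Seg 1: A = π(d/2)² = π(5.5500e-04 m)² = 9.677e-07 m²
R_1 = (1.01×10^-7)(6.94)/(9.677e-07) = 0.7243 Ω
Seg 2: A = π(d/2)² = π(9.5000e-04 m)² = 2.835e-06 m²
R_2 = (1.02×10^-7)(1.82)/(2.835e-06) = 0.06547 Ω
Seg 3: A = π(d/2)² = π(9.0500e-04 m)² = 2.573e-06 m²
R_3 = (2.69×10^-8)(16.6)/(2.573e-06) = 0.1735 Ω
R_total = R_1 + R_2 + R_3 = 0.963 Ω

0.963 Ω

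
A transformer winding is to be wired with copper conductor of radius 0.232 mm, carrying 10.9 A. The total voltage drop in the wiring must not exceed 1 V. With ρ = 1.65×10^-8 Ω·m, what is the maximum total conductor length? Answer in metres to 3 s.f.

A = πr² = π(2.3200e-04 m)² = 1.691e-07 m²
L_max = V_max·A/(1·ρI) = (1)(1.691e-07)/(1.65×10^-8×10.9) = 0.940 m

0.940 m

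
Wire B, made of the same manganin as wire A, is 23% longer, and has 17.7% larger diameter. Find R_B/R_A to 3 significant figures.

0.888

R ∝ L/d², so R_B/R_A = (1 + 23/100) × (1 + 17.7/100)⁻²
= 1.23 × 0.7218 = 0.888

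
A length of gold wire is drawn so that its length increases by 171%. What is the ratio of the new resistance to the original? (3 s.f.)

7.34

k = 1 + 171/100 = 2.71; volume constant ⇒ A' = A/k, so R' = k²R.
Factor = 7.34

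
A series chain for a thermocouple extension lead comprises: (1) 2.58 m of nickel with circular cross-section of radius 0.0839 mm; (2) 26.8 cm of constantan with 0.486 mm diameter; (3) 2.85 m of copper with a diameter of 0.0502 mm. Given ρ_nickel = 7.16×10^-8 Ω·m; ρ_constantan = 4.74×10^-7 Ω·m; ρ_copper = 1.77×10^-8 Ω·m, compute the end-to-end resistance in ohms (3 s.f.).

34.5 Ω

Seg 1: A = πr² = π(8.3900e-05 m)² = 2.211e-08 m²
R_1 = (7.16×10^-8)(2.58)/(2.211e-08) = 8.353 Ω
Seg 2: A = π(d/2)² = π(2.4300e-04 m)² = 1.855e-07 m²
R_2 = (4.74×10^-7)(0.268)/(1.855e-07) = 0.6848 Ω
Seg 3: A = π(d/2)² = π(2.5100e-05 m)² = 1.979e-09 m²
R_3 = (1.77×10^-8)(2.85)/(1.979e-09) = 25.49 Ω
R_total = R_1 + R_2 + R_3 = 34.5 Ω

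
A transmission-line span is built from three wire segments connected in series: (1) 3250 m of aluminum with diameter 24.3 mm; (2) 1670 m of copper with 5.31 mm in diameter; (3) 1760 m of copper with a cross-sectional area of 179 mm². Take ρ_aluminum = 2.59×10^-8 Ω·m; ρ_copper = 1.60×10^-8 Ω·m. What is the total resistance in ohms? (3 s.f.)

1.55 Ω

Seg 1: A = π(d/2)² = π(1.2150e-02 m)² = 4.638e-04 m²
R_1 = (2.59×10^-8)(3250)/(4.638e-04) = 0.1815 Ω
Seg 2: A = π(d/2)² = π(2.6550e-03 m)² = 2.215e-05 m²
R_2 = (1.60×10^-8)(1670)/(2.215e-05) = 1.207 Ω
Seg 3: A = 179 mm² = 1.790e-04 m²
R_3 = (1.60×10^-8)(1760)/(1.790e-04) = 0.1573 Ω
R_total = R_1 + R_2 + R_3 = 1.55 Ω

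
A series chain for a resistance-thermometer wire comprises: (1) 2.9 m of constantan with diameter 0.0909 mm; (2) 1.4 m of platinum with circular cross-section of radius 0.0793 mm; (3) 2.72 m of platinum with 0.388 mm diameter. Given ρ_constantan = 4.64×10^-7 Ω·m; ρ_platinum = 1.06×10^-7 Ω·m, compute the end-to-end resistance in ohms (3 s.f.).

217 Ω

Seg 1: A = π(d/2)² = π(4.5450e-05 m)² = 6.490e-09 m²
R_1 = (4.64×10^-7)(2.9)/(6.490e-09) = 207.3 Ω
Seg 2: A = πr² = π(7.9300e-05 m)² = 1.976e-08 m²
R_2 = (1.06×10^-7)(1.4)/(1.976e-08) = 7.512 Ω
Seg 3: A = π(d/2)² = π(1.9400e-04 m)² = 1.182e-07 m²
R_3 = (1.06×10^-7)(2.72)/(1.182e-07) = 2.438 Ω
R_total = R_1 + R_2 + R_3 = 217 Ω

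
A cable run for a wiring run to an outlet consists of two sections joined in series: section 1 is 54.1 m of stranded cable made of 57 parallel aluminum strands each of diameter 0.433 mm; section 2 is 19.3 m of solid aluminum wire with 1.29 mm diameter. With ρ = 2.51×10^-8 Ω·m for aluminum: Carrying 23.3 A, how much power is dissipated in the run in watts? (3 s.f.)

289 W

Section 1: A_strand = π(2.1650e-04)² = 1.473e-07 m²; R₁ = ρL/(N·A_s) = (2.51×10^-8)(54.1)/(57×1.473e-07) = 0.1618 Ω
Section 2: A = π(d/2)² = π(6.4500e-04 m)² = 1.307e-06 m²
R₂ = (2.51×10^-8)(19.3)/(1.307e-06) = 0.3706 Ω
R = R₁ + R₂ = 0.5324 Ω
P = I²R = (23.3)² × 0.5324 = 289 W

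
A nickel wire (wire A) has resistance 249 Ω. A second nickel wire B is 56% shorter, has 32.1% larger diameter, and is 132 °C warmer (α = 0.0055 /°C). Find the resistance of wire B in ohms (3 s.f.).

108 Ω

R ∝ ρL/d² with ρ ∝ (1+αΔT), so R_B/R_A = (1 − 56/100) × (1 + 32.1/100)⁻² × (1 + 0.0055×132)
= 0.44 × 0.573 × 1.726 = 0.4352
R_B = 0.4352 × 249 = 108 Ω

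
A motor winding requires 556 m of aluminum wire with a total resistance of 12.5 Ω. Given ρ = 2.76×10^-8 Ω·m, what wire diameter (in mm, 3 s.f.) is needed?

A = ρL/R = (2.76×10^-8)(556)/(12.5) = 1.228e-06 m²
d = 2√(A/π) = 1.250e-03 m = 1.25 mm

1.25 mm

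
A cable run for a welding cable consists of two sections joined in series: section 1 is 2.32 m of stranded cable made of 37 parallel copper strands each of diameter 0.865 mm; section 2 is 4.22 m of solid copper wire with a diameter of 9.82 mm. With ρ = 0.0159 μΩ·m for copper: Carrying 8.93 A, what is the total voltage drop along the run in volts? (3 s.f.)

0.0231 V

ρ = 0.0159 μΩ·m = 1.59×10^-8 Ω·m
Section 1: A_strand = π(4.3250e-04)² = 5.877e-07 m²; R₁ = ρL/(N·A_s) = (1.59×10^-8)(2.32)/(37×5.877e-07) = 0.001697 Ω
Section 2: A = π(d/2)² = π(4.9100e-03 m)² = 7.574e-05 m²
R₂ = (1.59×10^-8)(4.22)/(7.574e-05) = 8.859×10^-4 Ω
R = R₁ + R₂ = 0.002582 Ω
V = IR = 8.93 × 0.002582 = 0.0231 V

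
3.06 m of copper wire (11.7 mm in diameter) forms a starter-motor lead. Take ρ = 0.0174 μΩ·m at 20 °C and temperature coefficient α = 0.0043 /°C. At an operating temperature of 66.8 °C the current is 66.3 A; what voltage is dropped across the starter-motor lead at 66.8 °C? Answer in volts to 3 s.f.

0.0394 V

ρ = 0.0174 μΩ·m = 1.74×10^-8 Ω·m
A = π(d/2)² = π(5.8500e-03 m)² = 1.075e-04 m²
R₍20₎ = ρL/A = (1.74×10^-8)(3.06)/(1.075e-04) = 4.952×10^-4 Ω
R₍66.8₎ = R₍20₎(1 + αΔT) = 4.952×10^-4 × (1 + 0.0043×46.8) = 5.949×10^-4 Ω
V = IR = 66.3 × 5.949×10^-4 = 0.0394 V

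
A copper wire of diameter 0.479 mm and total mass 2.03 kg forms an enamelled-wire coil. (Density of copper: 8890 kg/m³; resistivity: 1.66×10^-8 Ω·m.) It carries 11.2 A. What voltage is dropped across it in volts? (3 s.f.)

A = π(d/2)² = π(2.3950e-04 m)² = 1.8020e-07 m²
L = m/(density·A) = 2.03/(8890×1.8020e-07) = 1267 m
R = ρL/A = (1.66×10^-8)(1267)/(1.8020e-07) = 116.7 Ω
V = IR = 11.2 × 116.7 = 1310 V

1310 V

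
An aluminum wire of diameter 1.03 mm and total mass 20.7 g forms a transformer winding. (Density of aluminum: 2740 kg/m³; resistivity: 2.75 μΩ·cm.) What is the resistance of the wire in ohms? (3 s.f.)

ρ = 2.75 μΩ·cm = 2.75×10^-8 Ω·m
A = π(d/2)² = π(5.1500e-04 m)² = 8.3323e-07 m²
L = m/(density·A) = 0.0207/(2740×8.3323e-07) = 9.067 m
R = ρL/A = (2.75×10^-8)(9.067)/(8.3323e-07) = 0.299 Ω

0.299 Ω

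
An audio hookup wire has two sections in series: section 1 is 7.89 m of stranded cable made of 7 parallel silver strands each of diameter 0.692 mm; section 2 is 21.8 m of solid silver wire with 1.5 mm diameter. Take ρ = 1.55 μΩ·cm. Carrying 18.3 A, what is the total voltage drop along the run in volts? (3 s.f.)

4.35 V

ρ = 1.55 μΩ·cm = 1.55×10^-8 Ω·m
Section 1: A_strand = π(3.4600e-04)² = 3.761e-07 m²; R₁ = ρL/(N·A_s) = (1.55×10^-8)(7.89)/(7×3.761e-07) = 0.04645 Ω
Section 2: A = π(d/2)² = π(7.5000e-04 m)² = 1.767e-06 m²
R₂ = (1.55×10^-8)(21.8)/(1.767e-06) = 0.1912 Ω
R = R₁ + R₂ = 0.2377 Ω
V = IR = 18.3 × 0.2377 = 4.35 V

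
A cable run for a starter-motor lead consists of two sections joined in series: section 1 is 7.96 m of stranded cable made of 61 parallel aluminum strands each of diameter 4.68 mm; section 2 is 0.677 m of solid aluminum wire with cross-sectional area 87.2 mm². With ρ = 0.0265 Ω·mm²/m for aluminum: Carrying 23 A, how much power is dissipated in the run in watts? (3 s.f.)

ρ = 0.0265 Ω·mm²/m = 2.65×10^-8 Ω·m
Section 1: A_strand = π(2.3400e-03)² = 1.720e-05 m²; R₁ = ρL/(N·A_s) = (2.65×10^-8)(7.96)/(61×1.720e-05) = 2.010×10^-4 Ω
Section 2: A = 87.2 mm² = 8.720e-05 m²
R₂ = (2.65×10^-8)(0.677)/(8.720e-05) = 2.057×10^-4 Ω
R = R₁ + R₂ = 4.068×10^-4 Ω
P = I²R = (23)² × 4.068×10^-4 = 0.215 W

0.215 W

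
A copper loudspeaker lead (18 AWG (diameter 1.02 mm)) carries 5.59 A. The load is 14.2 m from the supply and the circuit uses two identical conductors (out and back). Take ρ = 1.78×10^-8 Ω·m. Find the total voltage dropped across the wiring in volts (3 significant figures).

A = π(1.02/2 mm)² = π(5.1000e-04 m)² = 8.171e-07 m²
Total conductor length (both ways) L = 2 × 14.2 = 28.4 m
R = ρL/A = (1.78×10^-8)(28.4)/(8.171e-07) = 0.6187 Ω
V = IR = 5.59 × 0.6187 = 3.46 V

3.46 V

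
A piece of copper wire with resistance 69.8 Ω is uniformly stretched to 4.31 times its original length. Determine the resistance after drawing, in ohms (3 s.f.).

1300 Ω

Volume constant ⇒ A' = A/k with k = 4.31. R' = ρ(kL)/(A/k) = k²R.
R' = 18.58 × 69.8 = 1300 Ω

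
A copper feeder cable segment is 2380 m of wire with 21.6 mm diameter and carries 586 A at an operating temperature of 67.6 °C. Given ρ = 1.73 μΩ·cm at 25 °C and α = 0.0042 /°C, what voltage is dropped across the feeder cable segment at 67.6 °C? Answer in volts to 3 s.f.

77.6 V

ρ = 1.73 μΩ·cm = 1.73×10^-8 Ω·m
A = π(d/2)² = π(1.0800e-02 m)² = 3.664e-04 m²
R₍25₎ = ρL/A = (1.73×10^-8)(2380)/(3.664e-04) = 0.1124 Ω
R₍67.6₎ = R₍25₎(1 + αΔT) = 0.1124 × (1 + 0.0042×42.6) = 0.1325 Ω
V = IR = 586 × 0.1325 = 77.6 V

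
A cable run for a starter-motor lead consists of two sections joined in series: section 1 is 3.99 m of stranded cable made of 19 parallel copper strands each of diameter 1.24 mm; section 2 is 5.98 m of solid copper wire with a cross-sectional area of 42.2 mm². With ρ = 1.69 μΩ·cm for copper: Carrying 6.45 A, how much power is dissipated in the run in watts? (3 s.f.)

ρ = 1.69 μΩ·cm = 1.69×10^-8 Ω·m
Section 1: A_strand = π(6.2000e-04)² = 1.208e-06 m²; R₁ = ρL/(N·A_s) = (1.69×10^-8)(3.99)/(19×1.208e-06) = 0.002939 Ω
Section 2: A = 42.2 mm² = 4.220e-05 m²
R₂ = (1.69×10^-8)(5.98)/(4.220e-05) = 0.002395 Ω
R = R₁ + R₂ = 0.005334 Ω
P = I²R = (6.45)² × 0.005334 = 0.222 W

0.222 W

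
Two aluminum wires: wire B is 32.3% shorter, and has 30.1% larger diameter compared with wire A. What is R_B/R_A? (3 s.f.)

R ∝ L/d², so R_B/R_A = (1 − 32.3/100) × (1 + 30.1/100)⁻²
= 0.677 × 0.5908 = 0.400

0.400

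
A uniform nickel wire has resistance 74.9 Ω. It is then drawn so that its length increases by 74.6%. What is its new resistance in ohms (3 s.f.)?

228 Ω

k = 1 + 74.6/100 = 1.746; volume constant ⇒ A' = A/k, so R' = k²R.
R' = 3.049 × 74.9 = 228 Ω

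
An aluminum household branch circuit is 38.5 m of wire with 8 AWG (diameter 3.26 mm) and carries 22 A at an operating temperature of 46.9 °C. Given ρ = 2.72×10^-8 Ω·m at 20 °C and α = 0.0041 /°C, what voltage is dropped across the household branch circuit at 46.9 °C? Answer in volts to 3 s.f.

A = π(3.26/2 mm)² = π(1.6300e-03 m)² = 8.347e-06 m²
R₍20₎ = ρL/A = (2.72×10^-8)(38.5)/(8.347e-06) = 0.1255 Ω
R₍46.9₎ = R₍20₎(1 + αΔT) = 0.1255 × (1 + 0.0041×26.9) = 0.1393 Ω
V = IR = 22 × 0.1393 = 3.06 V

3.06 V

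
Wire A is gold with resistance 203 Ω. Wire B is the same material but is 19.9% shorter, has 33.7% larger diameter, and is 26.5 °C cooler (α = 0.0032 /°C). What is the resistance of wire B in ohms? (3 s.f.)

83.2 Ω

R ∝ ρL/d² with ρ ∝ (1+αΔT), so R_B/R_A = (1 − 19.9/100) × (1 + 33.7/100)⁻² × (1 − 0.0032×26.5)
= 0.801 × 0.5594 × 0.9152 = 0.4101
R_B = 0.4101 × 203 = 83.2 Ω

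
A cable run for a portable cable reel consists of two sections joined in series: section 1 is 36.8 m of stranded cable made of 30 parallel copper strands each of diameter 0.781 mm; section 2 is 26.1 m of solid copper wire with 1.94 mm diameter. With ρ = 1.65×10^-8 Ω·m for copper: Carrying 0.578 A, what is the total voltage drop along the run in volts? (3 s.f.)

0.109 V

Section 1: A_strand = π(3.9050e-04)² = 4.791e-07 m²; R₁ = ρL/(N·A_s) = (1.65×10^-8)(36.8)/(30×4.791e-07) = 0.04225 Ω
Section 2: A = π(d/2)² = π(9.7000e-04 m)² = 2.956e-06 m²
R₂ = (1.65×10^-8)(26.1)/(2.956e-06) = 0.1457 Ω
R = R₁ + R₂ = 0.1879 Ω
V = IR = 0.578 × 0.1879 = 0.109 V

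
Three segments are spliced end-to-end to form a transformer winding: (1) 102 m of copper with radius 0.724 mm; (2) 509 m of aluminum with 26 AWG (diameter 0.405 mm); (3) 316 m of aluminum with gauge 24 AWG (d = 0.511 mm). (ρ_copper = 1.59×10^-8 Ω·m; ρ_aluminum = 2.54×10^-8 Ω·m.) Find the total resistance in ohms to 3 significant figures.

140 Ω

Seg 1: A = πr² = π(7.2400e-04 m)² = 1.647e-06 m²
R_1 = (1.59×10^-8)(102)/(1.647e-06) = 0.9849 Ω
Seg 2: A = π(0.405/2 mm)² = π(2.0250e-04 m)² = 1.288e-07 m²
R_2 = (2.54×10^-8)(509)/(1.288e-07) = 100.4 Ω
Seg 3: A = π(0.511/2 mm)² = π(2.5550e-04 m)² = 2.051e-07 m²
R_3 = (2.54×10^-8)(316)/(2.051e-07) = 39.14 Ω
R_total = R_1 + R_2 + R_3 = 140 Ω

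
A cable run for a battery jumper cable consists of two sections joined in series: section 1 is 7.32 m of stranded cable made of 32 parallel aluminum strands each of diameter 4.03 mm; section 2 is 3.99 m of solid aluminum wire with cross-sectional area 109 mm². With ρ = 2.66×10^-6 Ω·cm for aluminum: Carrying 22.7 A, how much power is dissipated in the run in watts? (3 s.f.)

ρ = 2.66×10^-6 Ω·cm = 2.66×10^-8 Ω·m
Section 1: A_strand = π(2.0150e-03)² = 1.276e-05 m²; R₁ = ρL/(N·A_s) = (2.66×10^-8)(7.32)/(32×1.276e-05) = 4.770×10^-4 Ω
Section 2: A = 109 mm² = 1.090e-04 m²
R₂ = (2.66×10^-8)(3.99)/(1.090e-04) = 9.737×10^-4 Ω
R = R₁ + R₂ = 0.001451 Ω
P = I²R = (22.7)² × 0.001451 = 0.748 W

0.748 W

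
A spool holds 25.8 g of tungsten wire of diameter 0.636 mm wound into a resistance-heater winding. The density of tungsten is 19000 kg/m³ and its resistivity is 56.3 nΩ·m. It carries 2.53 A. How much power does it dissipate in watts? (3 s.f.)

ρ = 56.3 nΩ·m = 5.63×10^-8 Ω·m
A = π(d/2)² = π(3.1800e-04 m)² = 3.1769e-07 m²
L = m/(density·A) = 0.0258/(19000×3.1769e-07) = 4.274 m
R = ρL/A = (5.63×10^-8)(4.274)/(3.1769e-07) = 0.7575 Ω
P = I²R = (2.53)² × 0.7575 = 4.85 W

4.85 W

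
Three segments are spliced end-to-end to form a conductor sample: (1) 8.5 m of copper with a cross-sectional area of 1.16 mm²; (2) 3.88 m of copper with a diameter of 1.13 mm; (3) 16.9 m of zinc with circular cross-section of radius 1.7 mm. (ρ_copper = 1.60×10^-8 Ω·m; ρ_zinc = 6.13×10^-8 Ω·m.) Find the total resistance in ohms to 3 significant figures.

Seg 1: A = 1.16 mm² = 1.160e-06 m²
R_1 = (1.60×10^-8)(8.5)/(1.160e-06) = 0.1172 Ω
Seg 2: A = π(d/2)² = π(5.6500e-04 m)² = 1.003e-06 m²
R_2 = (1.60×10^-8)(3.88)/(1.003e-06) = 0.0619 Ω
Seg 3: A = πr² = π(1.7000e-03 m)² = 9.079e-06 m²
R_3 = (6.13×10^-8)(16.9)/(9.079e-06) = 0.1141 Ω
R_total = R_1 + R_2 + R_3 = 0.293 Ω

0.293 Ω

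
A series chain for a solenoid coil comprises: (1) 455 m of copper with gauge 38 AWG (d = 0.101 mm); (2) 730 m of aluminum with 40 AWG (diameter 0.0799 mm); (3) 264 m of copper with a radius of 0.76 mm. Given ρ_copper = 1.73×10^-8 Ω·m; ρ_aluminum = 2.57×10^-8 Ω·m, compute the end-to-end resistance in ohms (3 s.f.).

4730 Ω

Seg 1: A = π(0.101/2 mm)² = π(5.0500e-05 m)² = 8.012e-09 m²
R_1 = (1.73×10^-8)(455)/(8.012e-09) = 982.5 Ω
Seg 2: A = π(0.0799/2 mm)² = π(3.9950e-05 m)² = 5.014e-09 m²
R_2 = (2.57×10^-8)(730)/(5.014e-09) = 3742 Ω
Seg 3: A = πr² = π(7.6000e-04 m)² = 1.815e-06 m²
R_3 = (1.73×10^-8)(264)/(1.815e-06) = 2.517 Ω
R_total = R_1 + R_2 + R_3 = 4730 Ω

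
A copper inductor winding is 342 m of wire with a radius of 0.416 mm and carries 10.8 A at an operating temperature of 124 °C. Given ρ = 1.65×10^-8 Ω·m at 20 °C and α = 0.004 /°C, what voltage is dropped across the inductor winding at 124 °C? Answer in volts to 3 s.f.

A = πr² = π(4.1600e-04 m)² = 5.437e-07 m²
R₍20₎ = ρL/A = (1.65×10^-8)(342)/(5.437e-07) = 10.38 Ω
R₍124₎ = R₍20₎(1 + αΔT) = 10.38 × (1 + 0.004×104) = 14.7 Ω
V = IR = 10.8 × 14.7 = 159 V

159 V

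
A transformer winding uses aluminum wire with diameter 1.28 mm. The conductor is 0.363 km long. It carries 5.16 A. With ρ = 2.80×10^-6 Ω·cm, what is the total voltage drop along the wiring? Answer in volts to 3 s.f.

40.8 V

ρ = 2.80×10^-6 Ω·cm = 2.80×10^-8 Ω·m
A = π(d/2)² = π(6.4000e-04 m)² = 1.287e-06 m²
R = ρL/A = (2.80×10^-8)(363)/(1.287e-06) = 7.899 Ω
V = IR = 5.16 × 7.899 = 40.8 V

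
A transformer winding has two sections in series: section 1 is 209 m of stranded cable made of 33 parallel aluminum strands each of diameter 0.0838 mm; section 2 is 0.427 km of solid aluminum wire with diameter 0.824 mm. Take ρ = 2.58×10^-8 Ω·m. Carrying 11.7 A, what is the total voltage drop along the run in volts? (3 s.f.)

588 V

Section 1: A_strand = π(4.1900e-05)² = 5.515e-09 m²; R₁ = ρL/(N·A_s) = (2.58×10^-8)(209)/(33×5.515e-09) = 29.63 Ω
Section 2: A = π(d/2)² = π(4.1200e-04 m)² = 5.333e-07 m²
R₂ = (2.58×10^-8)(427)/(5.333e-07) = 20.66 Ω
R = R₁ + R₂ = 50.28 Ω
V = IR = 11.7 × 50.28 = 588 V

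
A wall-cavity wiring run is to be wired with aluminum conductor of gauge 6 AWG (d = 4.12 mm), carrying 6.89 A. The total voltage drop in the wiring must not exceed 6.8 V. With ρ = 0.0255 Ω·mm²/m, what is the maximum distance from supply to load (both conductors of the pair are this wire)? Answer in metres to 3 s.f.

258 m

ρ = 0.0255 Ω·mm²/m = 2.55×10^-8 Ω·m
A = π(4.12/2 mm)² = π(2.0600e-03 m)² = 1.333e-05 m²
L_max = V_max·A/(2·ρI) = (6.8)(1.333e-05)/(2×2.55×10^-8×6.89) = 258 m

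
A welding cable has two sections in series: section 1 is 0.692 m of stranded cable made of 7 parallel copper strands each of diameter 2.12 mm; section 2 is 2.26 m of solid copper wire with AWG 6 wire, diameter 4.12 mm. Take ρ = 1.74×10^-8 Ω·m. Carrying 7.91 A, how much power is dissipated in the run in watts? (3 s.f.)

0.215 W

Section 1: A_strand = π(1.0600e-03)² = 3.530e-06 m²; R₁ = ρL/(N·A_s) = (1.74×10^-8)(0.692)/(7×3.530e-06) = 4.873×10^-4 Ω
Section 2: A = π(4.12/2 mm)² = π(2.0600e-03 m)² = 1.333e-05 m²
R₂ = (1.74×10^-8)(2.26)/(1.333e-05) = 0.00295 Ω
R = R₁ + R₂ = 0.003437 Ω
P = I²R = (7.91)² × 0.003437 = 0.215 W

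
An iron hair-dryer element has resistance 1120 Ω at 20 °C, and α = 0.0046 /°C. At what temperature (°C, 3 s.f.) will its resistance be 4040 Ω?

587 °C

R = R₀(1 + α(T − T₀)) ⇒ T = T₀ + (R/R₀ − 1)/α
T = 20 + (4040/1120 − 1)/0.0046 = 20 + (2.607)/0.0046 = 587 °C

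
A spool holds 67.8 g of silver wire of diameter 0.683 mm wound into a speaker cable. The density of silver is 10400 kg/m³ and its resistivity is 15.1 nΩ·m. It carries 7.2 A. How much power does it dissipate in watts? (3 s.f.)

ρ = 15.1 nΩ·m = 1.51×10^-8 Ω·m
A = π(d/2)² = π(3.4150e-04 m)² = 3.6638e-07 m²
L = m/(density·A) = 0.0678/(10400×3.6638e-07) = 17.79 m
R = ρL/A = (1.51×10^-8)(17.79)/(3.6638e-07) = 0.7333 Ω
P = I²R = (7.2)² × 0.7333 = 38.0 W

38.0 W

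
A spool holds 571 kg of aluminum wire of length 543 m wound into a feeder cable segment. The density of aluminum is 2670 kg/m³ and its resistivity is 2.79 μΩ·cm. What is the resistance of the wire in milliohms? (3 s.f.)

38.5 mΩ

ρ = 2.79 μΩ·cm = 2.79×10^-8 Ω·m
A = m/(density·L) = 571/(2670×543) = 3.9384e-04 m²
R = ρL/A = (2.79×10^-8)(543)/(3.9384e-04) = 38.5 mΩ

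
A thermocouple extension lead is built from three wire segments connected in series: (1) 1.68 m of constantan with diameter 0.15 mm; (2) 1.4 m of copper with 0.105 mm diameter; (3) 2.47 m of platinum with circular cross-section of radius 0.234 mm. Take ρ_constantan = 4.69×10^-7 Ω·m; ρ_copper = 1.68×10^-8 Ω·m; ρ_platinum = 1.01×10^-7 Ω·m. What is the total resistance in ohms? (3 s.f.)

Seg 1: A = π(d/2)² = π(7.5000e-05 m)² = 1.767e-08 m²
R_1 = (4.69×10^-7)(1.68)/(1.767e-08) = 44.59 Ω
Seg 2: A = π(d/2)² = π(5.2500e-05 m)² = 8.659e-09 m²
R_2 = (1.68×10^-8)(1.4)/(8.659e-09) = 2.716 Ω
Seg 3: A = πr² = π(2.3400e-04 m)² = 1.720e-07 m²
R_3 = (1.01×10^-7)(2.47)/(1.720e-07) = 1.45 Ω
R_total = R_1 + R_2 + R_3 = 48.8 Ω

48.8 Ω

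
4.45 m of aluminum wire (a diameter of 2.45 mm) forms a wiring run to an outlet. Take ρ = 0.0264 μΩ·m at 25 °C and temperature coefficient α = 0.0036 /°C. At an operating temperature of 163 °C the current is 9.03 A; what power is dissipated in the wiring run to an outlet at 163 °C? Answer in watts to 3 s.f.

3.04 W

ρ = 0.0264 μΩ·m = 2.64×10^-8 Ω·m
A = π(d/2)² = π(1.2250e-03 m)² = 4.714e-06 m²
R₍25₎ = ρL/A = (2.64×10^-8)(4.45)/(4.714e-06) = 0.02492 Ω
R₍163₎ = R₍25₎(1 + αΔT) = 0.02492 × (1 + 0.0036×138) = 0.0373 Ω
P = I²R = (9.03)² × 0.0373 = 3.04 W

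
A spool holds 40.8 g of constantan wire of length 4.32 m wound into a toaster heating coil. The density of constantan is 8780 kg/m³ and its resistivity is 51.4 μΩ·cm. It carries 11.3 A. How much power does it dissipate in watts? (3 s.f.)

264 W

ρ = 51.4 μΩ·cm = 5.14×10^-7 Ω·m
A = m/(density·L) = 0.0408/(8780×4.32) = 1.0757e-06 m²
R = ρL/A = (5.14×10^-7)(4.32)/(1.0757e-06) = 2.064 Ω
P = I²R = (11.3)² × 2.064 = 264 W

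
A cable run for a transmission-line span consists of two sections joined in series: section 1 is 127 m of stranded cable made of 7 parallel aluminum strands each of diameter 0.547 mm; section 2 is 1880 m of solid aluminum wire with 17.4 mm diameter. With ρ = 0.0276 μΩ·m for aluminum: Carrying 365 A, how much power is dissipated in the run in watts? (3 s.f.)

3.13×10^5 W

ρ = 0.0276 μΩ·m = 2.76×10^-8 Ω·m
Section 1: A_strand = π(2.7350e-04)² = 2.350e-07 m²; R₁ = ρL/(N·A_s) = (2.76×10^-8)(127)/(7×2.350e-07) = 2.131 Ω
Section 2: A = π(d/2)² = π(8.7000e-03 m)² = 2.378e-04 m²
R₂ = (2.76×10^-8)(1880)/(2.378e-04) = 0.2182 Ω
R = R₁ + R₂ = 2.349 Ω
P = I²R = (365)² × 2.349 = 3.13×10^5 W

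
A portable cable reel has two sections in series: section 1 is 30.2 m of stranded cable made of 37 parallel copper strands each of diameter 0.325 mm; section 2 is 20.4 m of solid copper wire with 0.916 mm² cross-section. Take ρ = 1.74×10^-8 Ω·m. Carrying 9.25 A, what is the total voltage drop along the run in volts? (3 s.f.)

Section 1: A_strand = π(1.6250e-04)² = 8.296e-08 m²; R₁ = ρL/(N·A_s) = (1.74×10^-8)(30.2)/(37×8.296e-08) = 0.1712 Ω
Section 2: A = 0.916 mm² = 9.160e-07 m²
R₂ = (1.74×10^-8)(20.4)/(9.160e-07) = 0.3875 Ω
R = R₁ + R₂ = 0.5587 Ω
V = IR = 9.25 × 0.5587 = 5.17 V

5.17 V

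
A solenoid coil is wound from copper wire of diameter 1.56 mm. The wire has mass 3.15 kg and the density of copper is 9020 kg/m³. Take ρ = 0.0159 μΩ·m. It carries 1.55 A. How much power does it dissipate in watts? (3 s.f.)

3.65 W

ρ = 0.0159 μΩ·m = 1.59×10^-8 Ω·m
A = π(d/2)² = π(7.8000e-04 m)² = 1.9113e-06 m²
L = m/(density·A) = 3.15/(9020×1.9113e-06) = 182.7 m
R = ρL/A = (1.59×10^-8)(182.7)/(1.9113e-06) = 1.52 Ω
P = I²R = (1.55)² × 1.52 = 3.65 W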